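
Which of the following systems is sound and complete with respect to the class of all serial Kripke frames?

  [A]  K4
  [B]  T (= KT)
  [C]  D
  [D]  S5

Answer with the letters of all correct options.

C

(A) K4 is determined by the class of transitive frames.
(B) T (= KT) is determined by the class of reflexive frames.
(C) D is determined by exactly this class.
(D) S5 is determined by the class of reflexive, symmetric, and transitive frames.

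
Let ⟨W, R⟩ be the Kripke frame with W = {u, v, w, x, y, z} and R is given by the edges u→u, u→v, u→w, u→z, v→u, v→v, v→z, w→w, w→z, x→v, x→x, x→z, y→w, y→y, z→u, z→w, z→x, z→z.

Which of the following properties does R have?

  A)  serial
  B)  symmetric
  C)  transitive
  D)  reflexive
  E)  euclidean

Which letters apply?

(A) serial: every world has an R-successor.
(B) not symmetric: u R w but not w R u.
(C) not transitive: u R z and z R x but not u R x.
(D) reflexive: each world relates to itself.
(E) not euclidean: u R v and u R w but not v R w.

A, D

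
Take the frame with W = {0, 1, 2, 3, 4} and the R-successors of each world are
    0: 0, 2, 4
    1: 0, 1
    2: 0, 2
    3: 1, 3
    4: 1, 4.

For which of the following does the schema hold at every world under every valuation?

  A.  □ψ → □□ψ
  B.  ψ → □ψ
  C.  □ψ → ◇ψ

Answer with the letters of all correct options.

R is not transitive: 0 R 4 and 4 R 1 but not 0 R 1.
R is serial: every world has an R-successor.
R is not a subset of the identity: 0 R 2 with 0 ≠ 2.
(A) □ψ → □□ψ is axiom 4; it is valid on a frame exactly when R is transitive. R is not transitive, so not valid.
(B) ψ → □ψ is valid only on frames where every R-edge is a self-loop. Here R ⊄ identity — not valid.
(C) axiom D: valid iff R is serial. R is serial — valid.

C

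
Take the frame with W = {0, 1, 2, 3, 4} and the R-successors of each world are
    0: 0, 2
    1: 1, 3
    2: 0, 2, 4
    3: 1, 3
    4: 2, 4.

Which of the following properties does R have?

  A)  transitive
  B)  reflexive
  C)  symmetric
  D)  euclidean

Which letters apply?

(A) not transitive: 0 R 2 and 2 R 4 but not 0 R 4.
(B) reflexive: each world relates to itself.
(C) symmetric: every R-edge is matched by its reverse.
(D) not euclidean: 2 R 0 and 2 R 4 but not 0 R 4.

B, C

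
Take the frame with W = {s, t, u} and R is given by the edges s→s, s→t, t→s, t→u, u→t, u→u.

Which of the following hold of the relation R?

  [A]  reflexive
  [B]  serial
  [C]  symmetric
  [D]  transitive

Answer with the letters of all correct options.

B, C

(A) not reflexive: not t R t.
(B) serial: every world has an R-successor.
(C) symmetric: every R-edge is matched by its reverse.
(D) not transitive: s R t and t R u but not s R u.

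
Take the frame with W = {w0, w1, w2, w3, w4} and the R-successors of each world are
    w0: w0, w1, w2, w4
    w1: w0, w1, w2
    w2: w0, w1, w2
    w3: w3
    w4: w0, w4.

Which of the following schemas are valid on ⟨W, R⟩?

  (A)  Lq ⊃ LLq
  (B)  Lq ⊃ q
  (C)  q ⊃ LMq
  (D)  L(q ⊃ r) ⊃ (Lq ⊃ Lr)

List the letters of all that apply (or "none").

R is reflexive: each world relates to itself.
R is symmetric: every R-edge is matched by its reverse.
R is not transitive: w1 R w0 and w0 R w4 but not w1 R w4.
(A) axiom 4: valid iff R is transitive. R is not transitive — not valid.
(B) Lq ⊃ q is axiom T; it is valid on a frame exactly when R is reflexive. R is reflexive, so valid.
(C) axiom B: valid iff R is symmetric. R is symmetric — valid.
(D) this is just K, valid on every normal frame.

B, C, D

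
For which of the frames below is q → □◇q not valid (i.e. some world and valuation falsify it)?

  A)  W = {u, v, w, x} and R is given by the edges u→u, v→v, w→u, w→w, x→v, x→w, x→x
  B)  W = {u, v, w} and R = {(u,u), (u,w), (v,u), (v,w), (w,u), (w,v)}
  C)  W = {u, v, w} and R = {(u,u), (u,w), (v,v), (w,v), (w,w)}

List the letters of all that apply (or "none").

The schema q → □◇q is axiom B; it is valid on a frame iff R is symmetric.
(A) R is not symmetric (w R u but not u R w), so the schema fails here.
(B) R is not symmetric (v R u but not u R v), so the schema fails here.
(C) R is not symmetric (u R w but not w R u), so the schema fails here.

A, B, C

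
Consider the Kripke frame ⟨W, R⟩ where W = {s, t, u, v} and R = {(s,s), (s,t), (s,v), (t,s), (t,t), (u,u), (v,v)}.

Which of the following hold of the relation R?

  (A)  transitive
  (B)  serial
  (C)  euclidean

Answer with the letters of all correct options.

(A) not transitive: t R s and s R v but not t R v.
(B) serial: every world has an R-successor.
(C) not euclidean: s R t and s R v but not t R v.

B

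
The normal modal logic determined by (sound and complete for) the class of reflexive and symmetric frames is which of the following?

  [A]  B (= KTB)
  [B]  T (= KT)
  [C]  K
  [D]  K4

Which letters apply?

(A) B (= KTB) is determined by exactly this class.
(B) T (= KT) is determined by the class of reflexive frames.
(C) K is determined by the class of arbitrary frames.
(D) K4 is determined by the class of transitive frames.

A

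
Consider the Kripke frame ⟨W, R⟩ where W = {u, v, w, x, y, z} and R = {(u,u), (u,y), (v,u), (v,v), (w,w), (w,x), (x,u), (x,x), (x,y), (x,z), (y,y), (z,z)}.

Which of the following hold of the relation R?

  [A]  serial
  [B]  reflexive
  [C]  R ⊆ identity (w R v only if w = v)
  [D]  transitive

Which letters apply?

A, B

(A) serial: every world has an R-successor.
(B) reflexive: each world relates to itself.
(C) not ⊆ identity: u R y with u ≠ y.
(D) not transitive: v R u and u R y but not v R y.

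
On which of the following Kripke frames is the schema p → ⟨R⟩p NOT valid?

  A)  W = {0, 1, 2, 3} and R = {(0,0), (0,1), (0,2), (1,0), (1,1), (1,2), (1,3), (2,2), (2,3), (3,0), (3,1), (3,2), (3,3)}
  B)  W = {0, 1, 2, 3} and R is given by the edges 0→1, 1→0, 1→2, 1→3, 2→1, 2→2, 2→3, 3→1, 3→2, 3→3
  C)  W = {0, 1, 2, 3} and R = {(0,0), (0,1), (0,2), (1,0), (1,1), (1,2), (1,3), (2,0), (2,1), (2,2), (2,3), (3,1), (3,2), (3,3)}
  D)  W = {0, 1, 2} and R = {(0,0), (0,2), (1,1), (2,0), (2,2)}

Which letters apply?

The schema p → ⟨R⟩p is the dual of axiom T; it is valid on a frame iff R is reflexive.
(A) R is reflexive (each world relates to itself), so the schema is valid here.
(B) R is not reflexive (not 0 R 0), so the schema fails here.
(C) R is reflexive (each world relates to itself), so the schema is valid here.
(D) R is reflexive (each world relates to itself), so the schema is valid here.

B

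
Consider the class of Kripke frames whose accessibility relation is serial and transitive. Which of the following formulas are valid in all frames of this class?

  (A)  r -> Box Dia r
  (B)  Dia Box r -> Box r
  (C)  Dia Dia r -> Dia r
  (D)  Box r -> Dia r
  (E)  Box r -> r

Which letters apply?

C, D

(A) r -> Box Dia r (axiom B) characterises the symmetric frames. Such an R need not be symmetric — not valid.
(B) Dia Box r -> Box r is the dual of axiom 5, which corresponds to the euclidean property. Such an R need not be euclidean — not valid.
(C) Dia Dia r -> Dia r (the dual of axiom 4) characterises the transitive frames. Every such R is transitive — valid.
(D) Box r -> Dia r (axiom D) characterises the serial frames. Every such R is serial — valid.
(E) Box r -> r is axiom T, which corresponds to reflexivity. Such an R need not be reflexive — not valid.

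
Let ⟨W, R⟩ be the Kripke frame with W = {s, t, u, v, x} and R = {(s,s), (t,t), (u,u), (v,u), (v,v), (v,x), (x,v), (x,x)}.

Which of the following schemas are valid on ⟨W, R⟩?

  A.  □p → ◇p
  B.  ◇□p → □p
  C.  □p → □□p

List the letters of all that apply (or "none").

A

R is not transitive: x R v and v R u but not x R u.
R is not euclidean: v R u and v R v but not u R v.
R is serial: every world has an R-successor.
(A) □p → ◇p is axiom D, which corresponds to seriality. R is serial — valid.
(B) ◇□p → □p is the dual of axiom 5; it is valid on a frame exactly when R is euclidean. R is not euclidean, so not valid.
(C) □p → □□p (axiom 4) characterises the transitive frames. R is not transitive — not valid.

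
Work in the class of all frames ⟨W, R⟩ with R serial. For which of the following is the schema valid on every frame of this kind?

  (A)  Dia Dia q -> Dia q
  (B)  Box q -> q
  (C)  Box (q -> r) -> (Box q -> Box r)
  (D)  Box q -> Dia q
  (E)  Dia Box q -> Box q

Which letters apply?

(A) the dual of axiom 4: valid iff R is transitive. Such an R need not be transitive — not valid.
(B) Box q -> q is axiom T, which corresponds to reflexivity. Such an R need not be reflexive — not valid.
(C) Box (q -> r) -> (Box q -> Box r) is axiom K, valid on every Kripke frame — valid.
(D) Box q -> Dia q is axiom D, which corresponds to seriality. Every such R is serial — valid.
(E) Dia Box q -> Box q is the dual of axiom 5, which corresponds to the euclidean property. Such an R need not be euclidean — not valid.

C, D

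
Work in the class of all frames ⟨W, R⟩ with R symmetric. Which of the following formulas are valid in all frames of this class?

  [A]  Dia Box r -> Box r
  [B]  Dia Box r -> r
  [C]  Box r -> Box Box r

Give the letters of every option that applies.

(A) the dual of axiom 5: valid iff R is euclidean. Such an R need not be euclidean — not valid.
(B) the dual of axiom B: valid iff R is symmetric. Every such R is symmetric — valid.
(C) axiom 4: valid iff R is transitive. Such an R need not be transitive — not valid.

B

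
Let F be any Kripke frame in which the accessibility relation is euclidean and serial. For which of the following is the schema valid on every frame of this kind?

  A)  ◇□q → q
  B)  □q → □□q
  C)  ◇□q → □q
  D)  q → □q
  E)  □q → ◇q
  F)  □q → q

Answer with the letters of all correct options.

C, E

(A) ◇□q → q (the dual of axiom B) characterises the symmetric frames. Such an R need not be symmetric — not valid.
(B) axiom 4: valid iff R is transitive. Such an R need not be transitive — not valid.
(C) ◇□q → □q is the dual of axiom 5, which corresponds to the euclidean property. Every such R is euclidean — valid.
(D) q → □q (equivalent to ◇p→p) corresponds to R being a subset of the identity. Such an R need not be a subset of the identity, so not valid.
(E) □q → ◇q is axiom D; it is valid on a frame exactly when R is serial. Every such R is serial, so valid.
(F) □q → q is axiom T; it is valid on a frame exactly when R is reflexive. Such an R need not be reflexive, so not valid.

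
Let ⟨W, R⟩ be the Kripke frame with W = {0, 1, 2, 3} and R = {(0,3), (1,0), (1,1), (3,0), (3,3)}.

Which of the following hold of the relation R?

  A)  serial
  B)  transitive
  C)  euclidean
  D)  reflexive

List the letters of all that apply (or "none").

none

(A) not serial: 2 has no R-successor.
(B) not transitive: 0 R 3 and 3 R 0 but not 0 R 0.
(C) not euclidean: 1 R 0 and 1 R 1 but not 0 R 1.
(D) not reflexive: not 0 R 0.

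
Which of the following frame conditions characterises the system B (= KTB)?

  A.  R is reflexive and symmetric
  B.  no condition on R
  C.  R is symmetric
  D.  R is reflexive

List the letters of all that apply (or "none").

A

(A) B (= KTB) is sound and complete for exactly this class.
(B) this class determines K, not B (= KTB).
(C) this class determines KB, not B (= KTB).
(D) this class determines T (= KT), not B (= KTB).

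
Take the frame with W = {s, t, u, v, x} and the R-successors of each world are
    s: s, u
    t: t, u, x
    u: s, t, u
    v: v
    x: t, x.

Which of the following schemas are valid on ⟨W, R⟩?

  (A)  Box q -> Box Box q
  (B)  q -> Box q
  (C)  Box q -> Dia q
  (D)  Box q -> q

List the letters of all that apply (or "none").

C, D

R is reflexive: each world relates to itself.
R is not transitive: s R u and u R t but not s R t.
R is serial: every world has an R-successor.
R is not a subset of the identity: s R u with s ≠ u.
(A) Box q -> Box Box q is axiom 4, which corresponds to transitivity. R is not transitive — not valid.
(B) q -> Box q (equivalent to ◇p→p) corresponds to R being a subset of the identity. Here R ⊄ identity, so not valid.
(C) Box q -> Dia q is axiom D, which corresponds to seriality. R is serial — valid.
(D) Box q -> q (axiom T) characterises the reflexive frames. R is reflexive — valid.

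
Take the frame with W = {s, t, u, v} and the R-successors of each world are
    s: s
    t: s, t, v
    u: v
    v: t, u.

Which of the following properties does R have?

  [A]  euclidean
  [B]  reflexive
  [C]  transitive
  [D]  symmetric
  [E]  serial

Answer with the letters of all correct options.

(A) not euclidean: t R s and t R t but not s R t.
(B) not reflexive: not u R u.
(C) not transitive: t R v and v R u but not t R u.
(D) not symmetric: t R s but not s R t.
(E) serial: every world has an R-successor.

E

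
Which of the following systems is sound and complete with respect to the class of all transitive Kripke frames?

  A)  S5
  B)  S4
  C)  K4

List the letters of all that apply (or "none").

(A) S5 is determined by the class of reflexive, symmetric, and transitive frames.
(B) S4 is determined by the class of reflexive and transitive frames.
(C) K4 is determined by exactly this class.

C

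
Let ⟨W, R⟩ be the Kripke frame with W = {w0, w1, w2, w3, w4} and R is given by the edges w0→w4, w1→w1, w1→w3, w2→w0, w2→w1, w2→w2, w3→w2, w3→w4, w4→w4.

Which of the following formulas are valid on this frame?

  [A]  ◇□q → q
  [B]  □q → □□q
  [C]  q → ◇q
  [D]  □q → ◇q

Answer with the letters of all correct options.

D

R is not reflexive: not w0 R w0.
R is not symmetric: w0 R w4 but not w4 R w0.
R is not transitive: w1 R w3 and w3 R w2 but not w1 R w2.
R is serial: every world has an R-successor.
(A) the dual of axiom B: valid iff R is symmetric. R is not symmetric — not valid.
(B) □q → □□q is axiom 4; it is valid on a frame exactly when R is transitive. R is not transitive, so not valid.
(C) q → ◇q is the dual of axiom T; it is valid on a frame exactly when R is reflexive. R is not reflexive, so not valid.
(D) □q → ◇q is axiom D, which corresponds to seriality. R is serial — valid.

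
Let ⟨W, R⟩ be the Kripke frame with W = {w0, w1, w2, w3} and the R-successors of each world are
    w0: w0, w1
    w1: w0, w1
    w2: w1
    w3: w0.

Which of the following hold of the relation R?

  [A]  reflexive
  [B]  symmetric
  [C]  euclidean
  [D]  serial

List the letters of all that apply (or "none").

C, D

(A) not reflexive: not w2 R w2.
(B) not symmetric: w2 R w1 but not w1 R w2.
(C) euclidean: any two R-successors of the same world are R-related.
(D) serial: every world has an R-successor.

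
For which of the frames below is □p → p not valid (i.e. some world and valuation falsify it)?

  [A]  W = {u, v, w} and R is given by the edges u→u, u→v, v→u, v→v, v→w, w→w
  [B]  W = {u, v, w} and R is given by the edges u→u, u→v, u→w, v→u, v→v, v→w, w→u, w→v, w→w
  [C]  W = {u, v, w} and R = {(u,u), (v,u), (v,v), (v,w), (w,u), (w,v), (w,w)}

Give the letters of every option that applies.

The schema □p → p is axiom T; it is valid on a frame iff R is reflexive.
(A) R is reflexive (each world relates to itself), so the schema is valid here.
(B) R is reflexive (each world relates to itself), so the schema is valid here.
(C) R is reflexive (each world relates to itself), so the schema is valid here.

none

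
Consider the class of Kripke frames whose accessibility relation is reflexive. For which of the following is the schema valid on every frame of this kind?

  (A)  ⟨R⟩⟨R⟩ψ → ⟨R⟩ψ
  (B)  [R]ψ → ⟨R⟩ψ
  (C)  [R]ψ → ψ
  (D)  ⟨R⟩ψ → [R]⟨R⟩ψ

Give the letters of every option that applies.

B, C

A reflexive relation is serial.
(A) ⟨R⟩⟨R⟩ψ → ⟨R⟩ψ (the dual of axiom 4) characterises the transitive frames. Such an R need not be transitive — not valid.
(B) axiom D: valid iff R is serial. Every such R is serial — valid.
(C) [R]ψ → ψ is axiom T; it is valid on a frame exactly when R is reflexive. Every such R is reflexive, so valid.
(D) axiom 5: valid iff R is euclidean. Such an R need not be euclidean — not valid.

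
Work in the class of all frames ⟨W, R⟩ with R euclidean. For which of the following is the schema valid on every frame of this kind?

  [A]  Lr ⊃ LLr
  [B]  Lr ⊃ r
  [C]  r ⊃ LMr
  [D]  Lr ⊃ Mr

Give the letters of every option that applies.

none

(A) Lr ⊃ LLr (axiom 4) characterises the transitive frames. Such an R need not be transitive — not valid.
(B) Lr ⊃ r (axiom T) characterises the reflexive frames. Such an R need not be reflexive — not valid.
(C) r ⊃ LMr is axiom B, which corresponds to symmetry. Such an R need not be symmetric — not valid.
(D) Lr ⊃ Mr is axiom D; it is valid on a frame exactly when R is serial. Such an R need not be serial, so not valid.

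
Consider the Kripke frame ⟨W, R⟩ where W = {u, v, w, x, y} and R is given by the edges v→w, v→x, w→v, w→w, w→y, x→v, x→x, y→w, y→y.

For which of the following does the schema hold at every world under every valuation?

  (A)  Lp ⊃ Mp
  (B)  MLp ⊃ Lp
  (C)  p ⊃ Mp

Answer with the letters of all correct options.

none

R is not reflexive: not u R u.
R is not euclidean: v R w and v R x but not w R x.
R is not serial: u has no R-successor.
(A) Lp ⊃ Mp is axiom D, which corresponds to seriality. R is not serial — not valid.
(B) the dual of axiom 5: valid iff R is euclidean. R is not euclidean — not valid.
(C) p ⊃ Mp is the dual of axiom T; it is valid on a frame exactly when R is reflexive. R is not reflexive, so not valid.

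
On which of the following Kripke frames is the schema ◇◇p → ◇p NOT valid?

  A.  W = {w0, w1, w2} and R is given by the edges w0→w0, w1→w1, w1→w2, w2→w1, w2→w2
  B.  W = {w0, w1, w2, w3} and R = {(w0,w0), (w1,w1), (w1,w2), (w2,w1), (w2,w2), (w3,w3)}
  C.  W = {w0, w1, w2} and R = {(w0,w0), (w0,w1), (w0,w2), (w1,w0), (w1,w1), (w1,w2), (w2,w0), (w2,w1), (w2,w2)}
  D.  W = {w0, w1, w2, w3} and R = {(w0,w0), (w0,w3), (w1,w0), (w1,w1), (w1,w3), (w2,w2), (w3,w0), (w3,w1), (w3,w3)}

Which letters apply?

D

The schema ◇◇p → ◇p is the dual of axiom 4; it is valid on a frame iff R is transitive.
(A) R is transitive (R is closed under composition), so the schema is valid here.
(B) R is transitive (R is closed under composition), so the schema is valid here.
(C) R is transitive (R is closed under composition), so the schema is valid here.
(D) R is not transitive (w0 R w3 and w3 R w1 but not w0 R w1), so the schema fails here.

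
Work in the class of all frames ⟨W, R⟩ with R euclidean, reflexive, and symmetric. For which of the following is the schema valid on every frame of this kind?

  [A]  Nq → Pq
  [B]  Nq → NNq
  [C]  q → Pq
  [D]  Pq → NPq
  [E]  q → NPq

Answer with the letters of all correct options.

A relation that is euclidean, reflexive, and symmetric is also serial and transitive.
(A) Nq → Pq is axiom D, which corresponds to seriality. Every such R is serial — valid.
(B) Nq → NNq (axiom 4) characterises the transitive frames. Every such R is transitive — valid.
(C) q → Pq is the dual of axiom T, which corresponds to reflexivity. Every such R is reflexive — valid.
(D) Pq → NPq is axiom 5; it is valid on a frame exactly when R is euclidean. Every such R is euclidean, so valid.
(E) q → NPq is axiom B; it is valid on a frame exactly when R is symmetric. Every such R is symmetric, so valid.

A, B, C, D, E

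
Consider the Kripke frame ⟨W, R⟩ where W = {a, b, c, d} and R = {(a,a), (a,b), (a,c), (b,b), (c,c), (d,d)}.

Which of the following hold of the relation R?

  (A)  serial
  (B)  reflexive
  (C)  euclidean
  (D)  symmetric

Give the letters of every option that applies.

A, B

(A) serial: every world has an R-successor.
(B) reflexive: each world relates to itself.
(C) not euclidean: a R b and a R a but not b R a.
(D) not symmetric: a R b but not b R a.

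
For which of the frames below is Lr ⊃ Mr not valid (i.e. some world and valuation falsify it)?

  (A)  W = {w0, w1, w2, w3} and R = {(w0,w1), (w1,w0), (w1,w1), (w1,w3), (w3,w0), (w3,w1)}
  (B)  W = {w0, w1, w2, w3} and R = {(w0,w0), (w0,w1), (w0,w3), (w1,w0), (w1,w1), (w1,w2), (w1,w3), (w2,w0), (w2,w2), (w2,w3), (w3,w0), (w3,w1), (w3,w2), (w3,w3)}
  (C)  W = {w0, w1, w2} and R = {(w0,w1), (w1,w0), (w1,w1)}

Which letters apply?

A, C

The schema Lr ⊃ Mr is axiom D; it is valid on a frame iff R is serial.
(A) R is not serial (w2 has no R-successor), so the schema fails here.
(B) R is serial (every world has an R-successor), so the schema is valid here.
(C) R is not serial (w2 has no R-successor), so the schema fails here.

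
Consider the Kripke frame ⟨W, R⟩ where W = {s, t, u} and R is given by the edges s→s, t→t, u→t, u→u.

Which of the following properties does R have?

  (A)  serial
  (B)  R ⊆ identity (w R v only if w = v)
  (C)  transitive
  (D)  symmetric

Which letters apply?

(A) serial: every world has an R-successor.
(B) not ⊆ identity: u R t with u ≠ t.
(C) transitive: R is closed under composition.
(D) not symmetric: u R t but not t R u.

A, C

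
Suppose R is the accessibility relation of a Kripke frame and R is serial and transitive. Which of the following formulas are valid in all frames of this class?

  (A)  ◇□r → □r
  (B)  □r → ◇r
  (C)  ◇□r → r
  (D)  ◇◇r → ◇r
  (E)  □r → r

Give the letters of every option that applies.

B, D

(A) ◇□r → □r is the dual of axiom 5; it is valid on a frame exactly when R is euclidean. Such an R need not be euclidean, so not valid.
(B) □r → ◇r (axiom D) characterises the serial frames. Every such R is serial — valid.
(C) the dual of axiom B: valid iff R is symmetric. Such an R need not be symmetric — not valid.
(D) ◇◇r → ◇r is the dual of axiom 4; it is valid on a frame exactly when R is transitive. Every such R is transitive, so valid.
(E) □r → r is axiom T, which corresponds to reflexivity. Such an R need not be reflexive — not valid.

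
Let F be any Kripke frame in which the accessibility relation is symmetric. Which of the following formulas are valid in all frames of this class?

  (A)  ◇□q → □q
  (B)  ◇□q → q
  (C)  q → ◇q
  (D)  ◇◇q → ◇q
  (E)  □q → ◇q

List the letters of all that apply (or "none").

(A) ◇□q → □q is the dual of axiom 5, which corresponds to the euclidean property. Such an R need not be euclidean — not valid.
(B) the dual of axiom B: valid iff R is symmetric. Every such R is symmetric — valid.
(C) q → ◇q (the dual of axiom T) characterises the reflexive frames. Such an R need not be reflexive — not valid.
(D) ◇◇q → ◇q is the dual of axiom 4, which corresponds to transitivity. Such an R need not be transitive — not valid.
(E) □q → ◇q (axiom D) characterises the serial frames. Such an R need not be serial — not valid.

B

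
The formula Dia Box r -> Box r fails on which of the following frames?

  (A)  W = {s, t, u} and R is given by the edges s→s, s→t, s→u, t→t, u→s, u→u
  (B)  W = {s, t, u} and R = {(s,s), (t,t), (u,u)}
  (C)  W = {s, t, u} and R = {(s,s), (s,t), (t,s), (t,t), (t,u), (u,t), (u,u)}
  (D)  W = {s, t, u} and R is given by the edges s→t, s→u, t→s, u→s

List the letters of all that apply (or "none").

A, C, D

The schema Dia Box r -> Box r is the dual of axiom 5; it is valid on a frame iff R is euclidean.
(A) R is not euclidean (s R t and s R s but not t R s), so the schema fails here.
(B) R is euclidean (any two R-successors of the same world are R-related), so the schema is valid here.
(C) R is not euclidean (t R s and t R u but not s R u), so the schema fails here.
(D) R is not euclidean (s R t and s R u but not t R u), so the schema fails here.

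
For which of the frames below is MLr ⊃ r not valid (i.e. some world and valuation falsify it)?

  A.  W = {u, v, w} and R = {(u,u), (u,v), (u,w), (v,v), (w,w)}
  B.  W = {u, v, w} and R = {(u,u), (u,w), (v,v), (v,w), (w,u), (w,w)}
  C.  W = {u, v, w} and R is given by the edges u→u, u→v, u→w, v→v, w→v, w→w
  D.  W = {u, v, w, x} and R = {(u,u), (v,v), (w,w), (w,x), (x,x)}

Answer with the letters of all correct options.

The schema MLr ⊃ r is the dual of axiom B; it is valid on a frame iff R is symmetric.
(A) R is not symmetric (u R v but not v R u), so the schema fails here.
(B) R is not symmetric (v R w but not w R v), so the schema fails here.
(C) R is not symmetric (u R v but not v R u), so the schema fails here.
(D) R is not symmetric (w R x but not x R w), so the schema fails here.

A, B, C, D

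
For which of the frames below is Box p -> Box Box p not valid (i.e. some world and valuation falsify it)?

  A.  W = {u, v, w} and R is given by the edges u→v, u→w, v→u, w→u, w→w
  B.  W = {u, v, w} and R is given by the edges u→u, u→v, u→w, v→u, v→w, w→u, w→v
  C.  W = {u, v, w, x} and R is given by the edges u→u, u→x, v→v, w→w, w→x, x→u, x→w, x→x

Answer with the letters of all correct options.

A, B, C

The schema Box p -> Box Box p is axiom 4; it is valid on a frame iff R is transitive.
(A) R is not transitive (u R v and v R u but not u R u), so the schema fails here.
(B) R is not transitive (v R u and u R v but not v R v), so the schema fails here.
(C) R is not transitive (u R x and x R w but not u R w), so the schema fails here.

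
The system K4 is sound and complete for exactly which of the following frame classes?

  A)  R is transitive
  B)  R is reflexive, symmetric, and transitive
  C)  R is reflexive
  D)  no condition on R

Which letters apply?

(A) K4 is sound and complete for exactly this class.
(B) this class determines S5, not K4.
(C) this class determines T (= KT), not K4.
(D) this class determines K, not K4.

A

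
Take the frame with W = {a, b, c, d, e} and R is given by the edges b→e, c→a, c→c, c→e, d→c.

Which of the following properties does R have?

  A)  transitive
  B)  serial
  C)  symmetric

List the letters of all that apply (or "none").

(A) not transitive: d R c and c R a but not d R a.
(B) not serial: a has no R-successor.
(C) not symmetric: b R e but not e R b.

none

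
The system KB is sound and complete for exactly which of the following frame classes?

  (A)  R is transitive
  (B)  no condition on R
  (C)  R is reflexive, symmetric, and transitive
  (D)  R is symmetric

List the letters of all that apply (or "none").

(A) this class determines K4, not KB.
(B) this class determines K, not KB.
(C) this class determines S5, not KB.
(D) KB is sound and complete for exactly this class.

D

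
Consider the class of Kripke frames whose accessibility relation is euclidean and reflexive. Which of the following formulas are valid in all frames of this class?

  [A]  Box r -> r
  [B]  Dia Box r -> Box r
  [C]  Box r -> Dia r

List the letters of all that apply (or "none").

A reflexive euclidean relation is also symmetric (from wRw and wRv the euclidean condition gives vRw) and hence transitive; it is an equivalence relation.
(A) Box r -> r (axiom T) characterises the reflexive frames. Every such R is reflexive — valid.
(B) Dia Box r -> Box r is the dual of axiom 5, which corresponds to the euclidean property. Every such R is euclidean — valid.
(C) axiom D: valid iff R is serial. Every such R is serial — valid.

A, B, C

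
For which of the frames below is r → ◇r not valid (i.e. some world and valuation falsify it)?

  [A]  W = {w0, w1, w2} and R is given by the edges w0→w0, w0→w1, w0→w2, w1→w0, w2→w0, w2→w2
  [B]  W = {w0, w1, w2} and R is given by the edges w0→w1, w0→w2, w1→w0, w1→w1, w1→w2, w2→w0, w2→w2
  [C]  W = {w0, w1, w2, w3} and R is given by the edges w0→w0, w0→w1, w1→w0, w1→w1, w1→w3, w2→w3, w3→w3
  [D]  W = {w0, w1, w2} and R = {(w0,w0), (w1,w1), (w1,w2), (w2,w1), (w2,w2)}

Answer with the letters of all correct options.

A, B, C

The schema r → ◇r is the dual of axiom T; it is valid on a frame iff R is reflexive.
(A) R is not reflexive (not w1 R w1), so the schema fails here.
(B) R is not reflexive (not w0 R w0), so the schema fails here.
(C) R is not reflexive (not w2 R w2), so the schema fails here.
(D) R is reflexive (each world relates to itself), so the schema is valid here.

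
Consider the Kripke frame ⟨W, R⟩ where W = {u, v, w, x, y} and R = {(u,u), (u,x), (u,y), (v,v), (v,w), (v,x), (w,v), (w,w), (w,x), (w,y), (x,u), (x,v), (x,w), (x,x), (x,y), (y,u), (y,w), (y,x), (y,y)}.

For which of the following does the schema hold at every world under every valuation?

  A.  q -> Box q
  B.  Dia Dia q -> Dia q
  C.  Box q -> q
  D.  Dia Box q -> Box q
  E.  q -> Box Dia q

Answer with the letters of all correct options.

C, E

R is reflexive: each world relates to itself.
R is symmetric: every R-edge is matched by its reverse.
R is not transitive: u R x and x R v but not u R v.
R is not euclidean: w R v and w R y but not v R y.
R is not a subset of the identity: u R x with u ≠ x.
(A) q -> Box q is valid only on frames where every R-edge is a self-loop. Here R ⊄ identity — not valid.
(B) the dual of axiom 4: valid iff R is transitive. R is not transitive — not valid.
(C) axiom T: valid iff R is reflexive. R is reflexive — valid.
(D) Dia Box q -> Box q is the dual of axiom 5; it is valid on a frame exactly when R is euclidean. R is not euclidean, so not valid.
(E) axiom B: valid iff R is symmetric. R is symmetric — valid.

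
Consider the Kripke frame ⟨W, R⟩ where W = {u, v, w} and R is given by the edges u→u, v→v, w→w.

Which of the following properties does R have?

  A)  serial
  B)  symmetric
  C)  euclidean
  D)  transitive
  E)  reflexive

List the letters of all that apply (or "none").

A, B, C, D, E

(A) serial: every world has an R-successor.
(B) symmetric: every R-edge is matched by its reverse.
(C) euclidean: any two R-successors of the same world are R-related.
(D) transitive: R is closed under composition.
(E) reflexive: each world relates to itself.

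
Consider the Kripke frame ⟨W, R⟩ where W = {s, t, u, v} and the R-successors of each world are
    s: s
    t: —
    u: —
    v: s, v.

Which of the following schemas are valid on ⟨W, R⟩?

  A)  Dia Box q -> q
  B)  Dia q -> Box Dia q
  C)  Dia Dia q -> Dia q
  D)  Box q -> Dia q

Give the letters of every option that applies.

R is not symmetric: v R s but not s R v.
R is transitive: R is closed under composition.
R is not euclidean: v R s and v R v but not s R v.
R is not serial: t has no R-successor.
(A) Dia Box q -> q is the dual of axiom B; it is valid on a frame exactly when R is symmetric. R is not symmetric, so not valid.
(B) Dia q -> Box Dia q is axiom 5; it is valid on a frame exactly when R is euclidean. R is not euclidean, so not valid.
(C) the dual of axiom 4: valid iff R is transitive. R is transitive — valid.
(D) Box q -> Dia q is axiom D; it is valid on a frame exactly when R is serial. R is not serial, so not valid.

C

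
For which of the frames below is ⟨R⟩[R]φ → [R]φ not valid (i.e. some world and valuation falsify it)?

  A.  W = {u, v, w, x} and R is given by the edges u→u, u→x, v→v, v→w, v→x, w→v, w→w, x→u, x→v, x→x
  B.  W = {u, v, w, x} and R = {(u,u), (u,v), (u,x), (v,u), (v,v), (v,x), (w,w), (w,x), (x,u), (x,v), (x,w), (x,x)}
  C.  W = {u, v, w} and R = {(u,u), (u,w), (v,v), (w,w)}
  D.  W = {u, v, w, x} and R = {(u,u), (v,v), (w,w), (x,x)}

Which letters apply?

The schema ⟨R⟩[R]φ → [R]φ is the dual of axiom 5; it is valid on a frame iff R is euclidean.
(A) R is not euclidean (v R w and v R x but not w R x), so the schema fails here.
(B) R is not euclidean (x R u and x R w but not u R w), so the schema fails here.
(C) R is not euclidean (u R w and u R u but not w R u), so the schema fails here.
(D) R is euclidean (any two R-successors of the same world are R-related), so the schema is valid here.

A, B, C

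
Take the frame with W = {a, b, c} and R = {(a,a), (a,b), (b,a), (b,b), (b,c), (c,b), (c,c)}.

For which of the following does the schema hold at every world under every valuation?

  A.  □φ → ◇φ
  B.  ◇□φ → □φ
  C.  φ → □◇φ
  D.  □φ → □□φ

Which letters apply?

R is symmetric: every R-edge is matched by its reverse.
R is not transitive: a R b and b R c but not a R c.
R is not euclidean: b R a and b R c but not a R c.
R is serial: every world has an R-successor.
(A) □φ → ◇φ is axiom D; it is valid on a frame exactly when R is serial. R is serial, so valid.
(B) ◇□φ → □φ (the dual of axiom 5) characterises the euclidean frames. R is not euclidean — not valid.
(C) φ → □◇φ is axiom B; it is valid on a frame exactly when R is symmetric. R is symmetric, so valid.
(D) axiom 4: valid iff R is transitive. R is not transitive — not valid.

A, C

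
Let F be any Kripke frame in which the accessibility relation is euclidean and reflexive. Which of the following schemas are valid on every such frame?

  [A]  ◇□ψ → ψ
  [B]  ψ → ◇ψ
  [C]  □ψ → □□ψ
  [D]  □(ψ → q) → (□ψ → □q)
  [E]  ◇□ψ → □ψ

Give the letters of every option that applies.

A, B, C, D, E

A reflexive euclidean relation is also symmetric (from wRw and wRv the euclidean condition gives vRw) and hence transitive; it is an equivalence relation.
(A) ◇□ψ → ψ is the dual of axiom B, which corresponds to symmetry. Every such R is symmetric — valid.
(B) ψ → ◇ψ (the dual of axiom T) characterises the reflexive frames. Every such R is reflexive — valid.
(C) □ψ → □□ψ is axiom 4; it is valid on a frame exactly when R is transitive. Every such R is transitive, so valid.
(D) this is just K, valid on every normal frame.
(E) ◇□ψ → □ψ (the dual of axiom 5) characterises the euclidean frames. Every such R is euclidean — valid.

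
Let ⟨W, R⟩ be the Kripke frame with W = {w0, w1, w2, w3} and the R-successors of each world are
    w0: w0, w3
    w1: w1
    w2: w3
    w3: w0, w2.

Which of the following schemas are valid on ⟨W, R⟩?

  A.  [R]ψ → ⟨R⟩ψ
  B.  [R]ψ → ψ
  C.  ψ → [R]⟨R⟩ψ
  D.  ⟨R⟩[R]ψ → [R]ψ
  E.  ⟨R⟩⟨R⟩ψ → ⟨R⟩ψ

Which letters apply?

A, C

R is not reflexive: not w2 R w2.
R is symmetric: every R-edge is matched by its reverse.
R is not transitive: w0 R w3 and w3 R w2 but not w0 R w2.
R is not euclidean: w3 R w0 and w3 R w2 but not w0 R w2.
R is serial: every world has an R-successor.
(A) axiom D: valid iff R is serial. R is serial — valid.
(B) [R]ψ → ψ is axiom T; it is valid on a frame exactly when R is reflexive. R is not reflexive, so not valid.
(C) ψ → [R]⟨R⟩ψ is axiom B; it is valid on a frame exactly when R is symmetric. R is symmetric, so valid.
(D) ⟨R⟩[R]ψ → [R]ψ (the dual of axiom 5) characterises the euclidean frames. R is not euclidean — not valid.
(E) ⟨R⟩⟨R⟩ψ → ⟨R⟩ψ (the dual of axiom 4) characterises the transitive frames. R is not transitive — not valid.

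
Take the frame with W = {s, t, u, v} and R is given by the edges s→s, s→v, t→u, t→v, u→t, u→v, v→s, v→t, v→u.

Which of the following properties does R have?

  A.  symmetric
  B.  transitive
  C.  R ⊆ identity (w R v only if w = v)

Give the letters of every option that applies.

A

(A) symmetric: every R-edge is matched by its reverse.
(B) not transitive: s R v and v R t but not s R t.
(C) not ⊆ identity: s R v with s ≠ v.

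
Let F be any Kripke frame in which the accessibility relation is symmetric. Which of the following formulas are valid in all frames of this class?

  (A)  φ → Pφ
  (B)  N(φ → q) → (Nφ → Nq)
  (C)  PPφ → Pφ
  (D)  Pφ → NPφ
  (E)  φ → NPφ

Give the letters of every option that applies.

(A) the dual of axiom T: valid iff R is reflexive. Such an R need not be reflexive — not valid.
(B) N(φ → q) → (Nφ → Nq) is axiom K, valid on every Kripke frame — valid.
(C) PPφ → Pφ is the dual of axiom 4; it is valid on a frame exactly when R is transitive. Such an R need not be transitive, so not valid.
(D) Pφ → NPφ (axiom 5) characterises the euclidean frames. Such an R need not be euclidean — not valid.
(E) φ → NPφ (axiom B) characterises the symmetric frames. Every such R is symmetric — valid.

B, E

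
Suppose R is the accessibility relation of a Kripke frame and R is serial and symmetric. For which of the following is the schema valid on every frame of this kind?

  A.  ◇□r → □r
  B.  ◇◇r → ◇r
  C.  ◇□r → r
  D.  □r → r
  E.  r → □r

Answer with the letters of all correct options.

C

(A) the dual of axiom 5: valid iff R is euclidean. Such an R need not be euclidean — not valid.
(B) the dual of axiom 4: valid iff R is transitive. Such an R need not be transitive — not valid.
(C) ◇□r → r is the dual of axiom B, which corresponds to symmetry. Every such R is symmetric — valid.
(D) □r → r is axiom T, which corresponds to reflexivity. Such an R need not be reflexive — not valid.
(E) r → □r (equivalent to ◇p→p) corresponds to R being a subset of the identity. Such an R need not be a subset of the identity, so not valid.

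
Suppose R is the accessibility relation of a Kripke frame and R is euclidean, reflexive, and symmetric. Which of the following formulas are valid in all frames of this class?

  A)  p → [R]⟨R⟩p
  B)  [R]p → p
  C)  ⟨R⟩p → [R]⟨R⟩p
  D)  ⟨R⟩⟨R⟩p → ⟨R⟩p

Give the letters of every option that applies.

A relation that is euclidean, reflexive, and symmetric is also serial and transitive.
(A) p → [R]⟨R⟩p is axiom B; it is valid on a frame exactly when R is symmetric. Every such R is symmetric, so valid.
(B) axiom T: valid iff R is reflexive. Every such R is reflexive — valid.
(C) ⟨R⟩p → [R]⟨R⟩p (axiom 5) characterises the euclidean frames. Every such R is euclidean — valid.
(D) ⟨R⟩⟨R⟩p → ⟨R⟩p is the dual of axiom 4; it is valid on a frame exactly when R is transitive. Every such R is transitive, so valid.

A, B, C, D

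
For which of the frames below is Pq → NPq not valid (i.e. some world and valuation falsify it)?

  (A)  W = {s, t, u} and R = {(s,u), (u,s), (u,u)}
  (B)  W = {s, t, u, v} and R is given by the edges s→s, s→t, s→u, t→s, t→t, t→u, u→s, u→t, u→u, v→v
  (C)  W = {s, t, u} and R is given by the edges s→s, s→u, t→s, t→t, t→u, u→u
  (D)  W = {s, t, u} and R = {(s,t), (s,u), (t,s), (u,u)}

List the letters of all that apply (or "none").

The schema Pq → NPq is axiom 5; it is valid on a frame iff R is euclidean.
(A) R is not euclidean (u R s and u R s but not s R s), so the schema fails here.
(B) R is euclidean (any two R-successors of the same world are R-related), so the schema is valid here.
(C) R is not euclidean (s R u and s R s but not u R s), so the schema fails here.
(D) R is not euclidean (s R t and s R u but not t R u), so the schema fails here.

A, C, D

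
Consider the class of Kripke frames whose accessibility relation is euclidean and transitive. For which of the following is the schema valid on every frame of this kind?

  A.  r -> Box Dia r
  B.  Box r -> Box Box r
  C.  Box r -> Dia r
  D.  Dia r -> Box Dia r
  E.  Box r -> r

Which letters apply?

(A) r -> Box Dia r is axiom B; it is valid on a frame exactly when R is symmetric. Such an R need not be symmetric, so not valid.
(B) Box r -> Box Box r is axiom 4; it is valid on a frame exactly when R is transitive. Every such R is transitive, so valid.
(C) Box r -> Dia r is axiom D; it is valid on a frame exactly when R is serial. Such an R need not be serial, so not valid.
(D) Dia r -> Box Dia r (axiom 5) characterises the euclidean frames. Every such R is euclidean — valid.
(E) Box r -> r is axiom T; it is valid on a frame exactly when R is reflexive. Such an R need not be reflexive, so not valid.

B, D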